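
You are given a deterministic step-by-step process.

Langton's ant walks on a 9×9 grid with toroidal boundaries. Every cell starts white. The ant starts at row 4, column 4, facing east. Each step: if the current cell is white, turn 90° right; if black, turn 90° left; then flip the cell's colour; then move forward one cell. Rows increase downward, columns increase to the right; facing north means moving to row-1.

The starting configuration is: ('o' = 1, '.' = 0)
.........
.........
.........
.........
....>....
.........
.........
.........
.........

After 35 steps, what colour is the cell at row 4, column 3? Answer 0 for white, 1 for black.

k=0  .........
.........
.........
.........
....>....
.........
.........
.........
.........
k=1  .........
.........
.........
.........
....o....
....v....
.........
.........
.........
k=2  .........
.........
.........
.........
....o....
...<o....
.........
.........
.........
k=3  .........
.........
.........
.........
...^o....
...oo....
.........
.........
.........
k=4  .........
.........
.........
.........
...o>....
...oo....
.........
.........
.........
k=5  .........
.........
.........
....^....
...o.....
...oo....
.........
.........
.........
k=6  .........
.........
.........
....o>...
...o.....
...oo....
.........
.........
.........
k=7  .........
.........
.........
....oo...
...o.v...
...oo....
.........
.........
.........
k=8  .........
.........
.........
....oo...
...o<o...
...oo....
.........
.........
.........
k=9  .........
.........
.........
....^o...
...ooo...
...oo....
.........
.........
.........
k=10  .........
.........
.........
...<.o...
...ooo...
...oo....
.........
.........
.........
k=11  .........
.........
...^.....
...o.o...
...ooo...
...oo....
.........
.........
.........
k=12  .........
.........
...o>....
...o.o...
...ooo...
...oo....
.........
.........
.........
k=13  .........
.........
...oo....
...ovo...
...ooo...
...oo....
.........
.........
.........
k=14  .........
.........
...oo....
...<oo...
...ooo...
...oo....
.........
.........
.........
k=15  .........
.........
...oo....
....oo...
...voo...
...oo....
.........
.........
.........
k=16  .........
.........
...oo....
....oo...
....>o...
...oo....
.........
.........
.........
k=17  .........
.........
...oo....
....^o...
.....o...
...oo....
.........
.........
.........
k=18  .........
.........
...oo....
...<.o...
.....o...
...oo....
.........
.........
.........
k=19  .........
.........
...^o....
...o.o...
.....o...
...oo....
.........
.........
.........
k=20  .........
.........
..<.o....
...o.o...
.....o...
...oo....
.........
.........
.........
k=21  .........
..^......
..o.o....
...o.o...
.....o...
...oo....
.........
.........
.........
k=22  .........
..o>.....
..o.o....
...o.o...
.....o...
...oo....
.........
.........
.........
k=23  .........
..oo.....
..ovo....
...o.o...
.....o...
...oo....
.........
.........
.........
k=24  .........
..oo.....
..<oo....
...o.o...
.....o...
...oo....
.........
.........
.........
k=25  .........
..oo.....
...oo....
..vo.o...
.....o...
...oo....
.........
.........
.........
k=26  .........
..oo.....
...oo....
.<oo.o...
.....o...
...oo....
.........
.........
.........
k=27  .........
..oo.....
.^.oo....
.ooo.o...
.....o...
...oo....
.........
.........
.........
k=28  .........
..oo.....
.o>oo....
.ooo.o...
.....o...
...oo....
.........
.........
.........
k=29  .........
..oo.....
.oooo....
.ovo.o...
.....o...
...oo....
.........
.........
.........
k=30  .........
..oo.....
.oooo....
.o.>.o...
.....o...
...oo....
.........
.........
.........
k=31  .........
..oo.....
.oo^o....
.o...o...
.....o...
...oo....
.........
.........
.........
k=32  .........
..oo.....
.o<.o....
.o...o...
.....o...
...oo....
.........
.........
.........
k=33  .........
..oo.....
.o..o....
.ov..o...
.....o...
...oo....
.........
.........
.........
k=34  .........
..oo.....
.o..o....
.<o..o...
.....o...
...oo....
.........
.........
.........
k=35  .........
..oo.....
.o..o....
..o..o...
.v...o...
...oo....
.........
.........
.........

0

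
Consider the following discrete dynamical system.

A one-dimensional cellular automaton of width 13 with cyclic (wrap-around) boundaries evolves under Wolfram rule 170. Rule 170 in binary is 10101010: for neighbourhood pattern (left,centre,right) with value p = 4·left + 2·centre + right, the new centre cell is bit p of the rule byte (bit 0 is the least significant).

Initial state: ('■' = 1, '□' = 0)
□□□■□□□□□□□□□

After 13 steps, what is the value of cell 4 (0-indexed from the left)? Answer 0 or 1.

0

[0] □□□■□□□□□□□□□
[1] □□■□□□□□□□□□□
[2] □■□□□□□□□□□□□
[3] ■□□□□□□□□□□□□
[4] □□□□□□□□□□□□■
[5] □□□□□□□□□□□■□
[6] □□□□□□□□□□■□□
[7] □□□□□□□□□■□□□
[8] □□□□□□□□■□□□□
[9] □□□□□□□■□□□□□
[10] □□□□□□■□□□□□□
[11] □□□□□■□□□□□□□
[12] □□□□■□□□□□□□□
[13] □□□■□□□□□□□□□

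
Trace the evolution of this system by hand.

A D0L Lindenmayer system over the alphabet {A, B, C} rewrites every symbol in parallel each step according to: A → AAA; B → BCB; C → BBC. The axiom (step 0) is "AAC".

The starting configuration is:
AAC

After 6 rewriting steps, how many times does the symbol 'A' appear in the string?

step 0: AAC
step 1: AAAAAABBC
step 2: AAAAAAAAAAAAAAAAAABCBBCBBBC
step 3: AAAAAAAAAAAAAAAAAAAAAAAAAAAAAAAAAAAAAAAAAAAAAAAAAAAAAABCBBBCBCBBCBBBCBCBBCBBCBBBC
step 4: AAAAAAAAAAAAAAAAAAAAAAAAAAAAAAAAAAAAAAAAAAAAAAAAAAAAAAAAAA…CBCBBCBBBCBCBBCBBCBBBCBCBBBCBCBBCBBBCBCBBCBBBCBCBBCBBCBBBC  (len 243)
step 5: AAAAAAAAAAAAAAAAAAAAAAAAAAAAAAAAAAAAAAAAAAAAAAAAAAAAAAAAAA…CBCBBCBBBCBCBBCBBCBBBCBCBBBCBCBBCBBBCBCBBCBBBCBCBBCBBCBBBC  (len 729)
step 6: AAAAAAAAAAAAAAAAAAAAAAAAAAAAAAAAAAAAAAAAAAAAAAAAAAAAAAAAAA…CBCBBCBBBCBCBBCBBCBBBCBCBBBCBCBBCBBBCBCBBCBBBCBCBBCBBCBBBC  (len 2187)

1458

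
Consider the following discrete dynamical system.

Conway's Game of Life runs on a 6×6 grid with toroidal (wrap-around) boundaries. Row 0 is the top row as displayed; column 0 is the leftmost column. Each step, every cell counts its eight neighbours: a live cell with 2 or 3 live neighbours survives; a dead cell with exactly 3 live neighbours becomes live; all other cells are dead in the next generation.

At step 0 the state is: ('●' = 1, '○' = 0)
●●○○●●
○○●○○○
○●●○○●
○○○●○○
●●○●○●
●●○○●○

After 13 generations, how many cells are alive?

[0] ●●○○●●
○○●○○○
○●●○○●
○○○●○○
●●○●○●
●●○○●○
[1] ○○●●●○
○○●●●○
○●●●○○
○○○●○●
○●○●○●
○○○●○○
[2] ○○○○○○
○○○○○○
○●○○○○
○●○●○○
●○○●○○
○○○○○○
[3] ○○○○○○
○○○○○○
○○●○○○
●●○○○○
○○●○○○
○○○○○○
[4] ○○○○○○
○○○○○○
○●○○○○
○●●○○○
○●○○○○
○○○○○○
[5] ○○○○○○
○○○○○○
○●●○○○
●●●○○○
○●●○○○
○○○○○○
[6] ○○○○○○
○○○○○○
●○●○○○
●○○●○○
●○●○○○
○○○○○○
[7] ○○○○○○
○○○○○○
○●○○○○
●○●●○●
○●○○○○
○○○○○○
[8] ○○○○○○
○○○○○○
●●●○○○
●○●○○○
●●●○○○
○○○○○○
[9] ○○○○○○
○●○○○○
●○●○○○
○○○●○●
●○●○○○
○●○○○○
[10] ○○○○○○
○●○○○○
●●●○○○
●○●●○●
●●●○○○
○●○○○○
[11] ○○○○○○
●●●○○○
○○○●○●
○○○●○●
○○○●○●
●●●○○○
[12] ○○○○○○
●●●○○○
○●○●○●
●○●●○●
○●○●○●
●●●○○○
[13] ○○○○○○
●●●○○○
○○○●○●
○○○●○●
○○○●○●
●●●○○○

12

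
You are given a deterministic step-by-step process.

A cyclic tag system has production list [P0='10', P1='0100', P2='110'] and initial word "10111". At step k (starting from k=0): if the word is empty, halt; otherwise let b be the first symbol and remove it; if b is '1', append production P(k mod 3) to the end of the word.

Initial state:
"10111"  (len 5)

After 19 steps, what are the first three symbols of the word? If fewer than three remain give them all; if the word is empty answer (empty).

010

t=0: "10111"  (len 5)
t=1: "011110"  (len 6)
t=2: "11110"  (len 5)
t=3: "1110110"  (len 7)
t=4: "11011010"  (len 8)
t=5: "10110100100"  (len 11)
t=6: "0110100100110"  (len 13)
t=7: "110100100110"  (len 12)
t=8: "101001001100100"  (len 15)
t=9: "01001001100100110"  (len 17)
t=10: "1001001100100110"  (len 16)
t=11: "0010011001001100100"  (len 19)
t=12: "010011001001100100"  (len 18)
t=13: "10011001001100100"  (len 17)
t=14: "00110010011001000100"  (len 20)
t=15: "0110010011001000100"  (len 19)
t=16: "110010011001000100"  (len 18)
t=17: "100100110010001000100"  (len 21)
t=18: "00100110010001000100110"  (len 23)
t=19: "0100110010001000100110"  (len 22)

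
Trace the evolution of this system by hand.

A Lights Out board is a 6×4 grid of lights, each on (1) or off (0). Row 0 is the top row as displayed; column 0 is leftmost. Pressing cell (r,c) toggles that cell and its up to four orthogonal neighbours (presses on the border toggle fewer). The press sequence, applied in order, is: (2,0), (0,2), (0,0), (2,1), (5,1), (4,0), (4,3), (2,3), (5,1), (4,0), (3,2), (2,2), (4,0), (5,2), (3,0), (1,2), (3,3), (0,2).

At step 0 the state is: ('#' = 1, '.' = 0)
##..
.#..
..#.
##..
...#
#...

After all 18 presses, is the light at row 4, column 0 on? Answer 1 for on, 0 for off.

0

t=0: ##..
.#..
..#.
##..
...#
#...
t=1: ##..
##..
###.
.#..
...#
#...
t=2: #.##
###.
###.
.#..
...#
#...
t=3: .###
.##.
###.
.#..
...#
#...
t=4: .###
..#.
....
....
...#
#...
t=5: .###
..#.
....
....
.#.#
.##.
t=6: .###
..#.
....
#...
#..#
###.
t=7: .###
..#.
....
#..#
#.#.
####
t=8: .###
..##
..##
#...
#.#.
####
t=9: .###
..##
..##
#...
###.
...#
t=10: .###
..##
..##
....
..#.
#..#
t=11: .###
..##
...#
.###
....
#..#
t=12: .###
...#
.##.
.#.#
....
#..#
t=13: .###
...#
.##.
##.#
##..
...#
t=14: .###
...#
.##.
##.#
###.
.##.
t=15: .###
...#
###.
...#
.##.
.##.
t=16: .#.#
.##.
##..
...#
.##.
.##.
t=17: .#.#
.##.
##.#
..#.
.###
.##.
t=18: ..#.
.#..
##.#
..#.
.###
.##.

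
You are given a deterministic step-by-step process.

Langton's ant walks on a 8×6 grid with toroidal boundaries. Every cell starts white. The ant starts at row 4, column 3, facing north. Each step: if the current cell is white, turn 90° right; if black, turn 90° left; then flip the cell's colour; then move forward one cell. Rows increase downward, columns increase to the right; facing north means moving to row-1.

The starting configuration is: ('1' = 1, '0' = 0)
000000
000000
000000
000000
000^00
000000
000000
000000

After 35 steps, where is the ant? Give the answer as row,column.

7,3

t=0: 000000
000000
000000
000000
000^00
000000
000000
000000
t=1: 000000
000000
000000
000000
0001>0
000000
000000
000000
t=2: 000000
000000
000000
000000
000110
0000v0
000000
000000
t=3: 000000
000000
000000
000000
000110
000<10
000000
000000
t=4: 000000
000000
000000
000000
000^10
000110
000000
000000
t=5: 000000
000000
000000
000000
00<010
000110
000000
000000
t=6: 000000
000000
000000
00^000
001010
000110
000000
000000
t=7: 000000
000000
000000
001>00
001010
000110
000000
000000
t=8: 000000
000000
000000
001100
001v10
000110
000000
000000
t=9: 000000
000000
000000
001100
00<110
000110
000000
000000
t=10: 000000
000000
000000
001100
000110
00v110
000000
000000
t=11: 000000
000000
000000
001100
000110
0<1110
000000
000000
t=12: 000000
000000
000000
001100
0^0110
011110
000000
000000
t=13: 000000
000000
000000
001100
01>110
011110
000000
000000
t=14: 000000
000000
000000
001100
011110
01v110
000000
000000
t=15: 000000
000000
000000
001100
011110
010>10
000000
000000
t=16: 000000
000000
000000
001100
011^10
010010
000000
000000
t=17: 000000
000000
000000
001100
01<010
010010
000000
000000
t=18: 000000
000000
000000
001100
010010
01v010
000000
000000
t=19: 000000
000000
000000
001100
010010
0<1010
000000
000000
t=20: 000000
000000
000000
001100
010010
001010
0v0000
000000
t=21: 000000
000000
000000
001100
010010
001010
<10000
000000
t=22: 000000
000000
000000
001100
010010
^01010
110000
000000
t=23: 000000
000000
000000
001100
010010
1>1010
110000
000000
t=24: 000000
000000
000000
001100
010010
111010
1v0000
000000
t=25: 000000
000000
000000
001100
010010
111010
10>000
000000
t=26: 000000
000000
000000
001100
010010
111010
101000
00v000
t=27: 000000
000000
000000
001100
010010
111010
101000
0<1000
t=28: 000000
000000
000000
001100
010010
111010
1^1000
011000
t=29: 000000
000000
000000
001100
010010
111010
11>000
011000
t=30: 000000
000000
000000
001100
010010
11^010
110000
011000
t=31: 000000
000000
000000
001100
010010
1<0010
110000
011000
t=32: 000000
000000
000000
001100
010010
100010
1v0000
011000
t=33: 000000
000000
000000
001100
010010
100010
10>000
011000
t=34: 000000
000000
000000
001100
010010
100010
101000
01v000
t=35: 000000
000000
000000
001100
010010
100010
101000
010>00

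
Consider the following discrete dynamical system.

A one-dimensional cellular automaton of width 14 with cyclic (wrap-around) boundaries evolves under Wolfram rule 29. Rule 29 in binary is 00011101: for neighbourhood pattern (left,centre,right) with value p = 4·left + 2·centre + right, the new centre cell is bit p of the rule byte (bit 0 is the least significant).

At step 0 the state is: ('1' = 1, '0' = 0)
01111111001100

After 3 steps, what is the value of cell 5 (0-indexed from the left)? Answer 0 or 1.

0

t=0: 01111111001100
t=1: 01000000101011
t=2: 01111110101010
t=3: 01000000101011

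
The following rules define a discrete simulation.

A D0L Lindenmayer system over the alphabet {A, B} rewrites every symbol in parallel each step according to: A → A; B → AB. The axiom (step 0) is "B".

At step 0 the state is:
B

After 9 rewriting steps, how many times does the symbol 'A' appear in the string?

[0] B
[1] AB
[2] AAB
[3] AAAB
[4] AAAAB
[5] AAAAAB
[6] AAAAAAB
[7] AAAAAAAB
[8] AAAAAAAAB
[9] AAAAAAAAAB

9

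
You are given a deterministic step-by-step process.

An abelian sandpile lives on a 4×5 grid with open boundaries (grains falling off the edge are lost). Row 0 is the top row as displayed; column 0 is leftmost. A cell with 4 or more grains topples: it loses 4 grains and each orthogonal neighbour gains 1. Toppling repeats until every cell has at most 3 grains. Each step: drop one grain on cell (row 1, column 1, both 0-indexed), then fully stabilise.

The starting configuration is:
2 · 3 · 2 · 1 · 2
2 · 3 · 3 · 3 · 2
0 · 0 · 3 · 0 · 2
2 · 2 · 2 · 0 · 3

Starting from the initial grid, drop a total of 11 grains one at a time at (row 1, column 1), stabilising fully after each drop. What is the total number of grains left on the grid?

[0] 2 · 3 · 2 · 1 · 2
2 · 3 · 3 · 3 · 2
0 · 0 · 3 · 0 · 2
2 · 2 · 2 · 0 · 3
[1] 3 · 1 · 0 · 3 · 2
3 · 2 · 3 · 0 · 3
0 · 2 · 0 · 2 · 2
2 · 2 · 3 · 0 · 3
[2] 3 · 1 · 0 · 3 · 2
3 · 3 · 3 · 0 · 3
0 · 2 · 0 · 2 · 2
2 · 2 · 3 · 0 · 3
[3] 0 · 3 · 1 · 3 · 2
1 · 2 · 0 · 1 · 3
1 · 3 · 1 · 2 · 2
2 · 2 · 3 · 0 · 3
[4] 0 · 3 · 1 · 3 · 2
1 · 3 · 0 · 1 · 3
1 · 3 · 1 · 2 · 2
2 · 2 · 3 · 0 · 3
[5] 1 · 0 · 2 · 3 · 2
2 · 2 · 1 · 1 · 3
2 · 0 · 2 · 2 · 2
2 · 3 · 3 · 0 · 3
[6] 1 · 0 · 2 · 3 · 2
2 · 3 · 1 · 1 · 3
2 · 0 · 2 · 2 · 2
2 · 3 · 3 · 0 · 3
[7] 1 · 1 · 2 · 3 · 2
3 · 0 · 2 · 1 · 3
2 · 1 · 2 · 2 · 2
2 · 3 · 3 · 0 · 3
[8] 1 · 1 · 2 · 3 · 2
3 · 1 · 2 · 1 · 3
2 · 1 · 2 · 2 · 2
2 · 3 · 3 · 0 · 3
[9] 1 · 1 · 2 · 3 · 2
3 · 2 · 2 · 1 · 3
2 · 1 · 2 · 2 · 2
2 · 3 · 3 · 0 · 3
[10] 1 · 1 · 2 · 3 · 2
3 · 3 · 2 · 1 · 3
2 · 1 · 2 · 2 · 2
2 · 3 · 3 · 0 · 3
[11] 2 · 2 · 2 · 3 · 2
0 · 1 · 3 · 1 · 3
3 · 2 · 2 · 2 · 2
2 · 3 · 3 · 0 · 3

41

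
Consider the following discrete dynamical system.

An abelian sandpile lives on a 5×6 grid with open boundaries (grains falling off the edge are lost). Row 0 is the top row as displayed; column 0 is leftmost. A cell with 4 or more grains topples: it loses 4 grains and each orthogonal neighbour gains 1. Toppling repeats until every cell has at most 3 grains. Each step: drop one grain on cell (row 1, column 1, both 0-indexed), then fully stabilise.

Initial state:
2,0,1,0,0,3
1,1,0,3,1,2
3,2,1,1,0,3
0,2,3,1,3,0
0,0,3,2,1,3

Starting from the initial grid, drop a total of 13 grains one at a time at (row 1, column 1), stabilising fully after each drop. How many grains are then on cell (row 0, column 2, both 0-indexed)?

3

k=0  2,0,1,0,0,3
1,1,0,3,1,2
3,2,1,1,0,3
0,2,3,1,3,0
0,0,3,2,1,3
k=1  2,0,1,0,0,3
1,2,0,3,1,2
3,2,1,1,0,3
0,2,3,1,3,0
0,0,3,2,1,3
k=2  2,0,1,0,0,3
1,3,0,3,1,2
3,2,1,1,0,3
0,2,3,1,3,0
0,0,3,2,1,3
k=3  2,1,1,0,0,3
2,0,1,3,1,2
3,3,1,1,0,3
0,2,3,1,3,0
0,0,3,2,1,3
k=4  2,1,1,0,0,3
2,1,1,3,1,2
3,3,1,1,0,3
0,2,3,1,3,0
0,0,3,2,1,3
k=5  2,1,1,0,0,3
2,2,1,3,1,2
3,3,1,1,0,3
0,2,3,1,3,0
0,0,3,2,1,3
k=6  2,1,1,0,0,3
2,3,1,3,1,2
3,3,1,1,0,3
0,2,3,1,3,0
0,0,3,2,1,3
k=7  3,2,1,0,0,3
0,2,2,3,1,2
1,1,2,1,0,3
1,3,3,1,3,0
0,0,3,2,1,3
k=8  3,2,1,0,0,3
0,3,2,3,1,2
1,1,2,1,0,3
1,3,3,1,3,0
0,0,3,2,1,3
k=9  3,3,1,0,0,3
1,0,3,3,1,2
1,2,2,1,0,3
1,3,3,1,3,0
0,0,3,2,1,3
k=10  3,3,1,0,0,3
1,1,3,3,1,2
1,2,2,1,0,3
1,3,3,1,3,0
0,0,3,2,1,3
k=11  3,3,1,0,0,3
1,2,3,3,1,2
1,2,2,1,0,3
1,3,3,1,3,0
0,0,3,2,1,3
k=12  3,3,1,0,0,3
1,3,3,3,1,2
1,2,2,1,0,3
1,3,3,1,3,0
0,0,3,2,1,3
k=13  0,1,3,1,0,3
3,2,1,0,2,2
1,3,3,2,0,3
1,3,3,1,3,0
0,0,3,2,1,3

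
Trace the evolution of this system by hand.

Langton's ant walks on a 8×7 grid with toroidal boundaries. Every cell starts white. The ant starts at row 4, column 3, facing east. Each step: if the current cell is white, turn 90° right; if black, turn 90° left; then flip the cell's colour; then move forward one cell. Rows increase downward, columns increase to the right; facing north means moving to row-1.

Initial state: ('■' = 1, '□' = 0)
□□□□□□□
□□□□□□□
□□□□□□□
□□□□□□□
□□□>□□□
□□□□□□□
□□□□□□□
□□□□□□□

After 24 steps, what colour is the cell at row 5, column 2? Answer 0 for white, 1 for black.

1

gen 0: □□□□□□□
□□□□□□□
□□□□□□□
□□□□□□□
□□□>□□□
□□□□□□□
□□□□□□□
□□□□□□□
gen 1: □□□□□□□
□□□□□□□
□□□□□□□
□□□□□□□
□□□■□□□
□□□v□□□
□□□□□□□
□□□□□□□
gen 2: □□□□□□□
□□□□□□□
□□□□□□□
□□□□□□□
□□□■□□□
□□<■□□□
□□□□□□□
□□□□□□□
gen 3: □□□□□□□
□□□□□□□
□□□□□□□
□□□□□□□
□□^■□□□
□□■■□□□
□□□□□□□
□□□□□□□
gen 4: □□□□□□□
□□□□□□□
□□□□□□□
□□□□□□□
□□■>□□□
□□■■□□□
□□□□□□□
□□□□□□□
gen 5: □□□□□□□
□□□□□□□
□□□□□□□
□□□^□□□
□□■□□□□
□□■■□□□
□□□□□□□
□□□□□□□
gen 6: □□□□□□□
□□□□□□□
□□□□□□□
□□□■>□□
□□■□□□□
□□■■□□□
□□□□□□□
□□□□□□□
gen 7: □□□□□□□
□□□□□□□
□□□□□□□
□□□■■□□
□□■□v□□
□□■■□□□
□□□□□□□
□□□□□□□
gen 8: □□□□□□□
□□□□□□□
□□□□□□□
□□□■■□□
□□■<■□□
□□■■□□□
□□□□□□□
□□□□□□□
gen 9: □□□□□□□
□□□□□□□
□□□□□□□
□□□^■□□
□□■■■□□
□□■■□□□
□□□□□□□
□□□□□□□
gen 10: □□□□□□□
□□□□□□□
□□□□□□□
□□<□■□□
□□■■■□□
□□■■□□□
□□□□□□□
□□□□□□□
gen 11: □□□□□□□
□□□□□□□
□□^□□□□
□□■□■□□
□□■■■□□
□□■■□□□
□□□□□□□
□□□□□□□
gen 12: □□□□□□□
□□□□□□□
□□■>□□□
□□■□■□□
□□■■■□□
□□■■□□□
□□□□□□□
□□□□□□□
gen 13: □□□□□□□
□□□□□□□
□□■■□□□
□□■v■□□
□□■■■□□
□□■■□□□
□□□□□□□
□□□□□□□
gen 14: □□□□□□□
□□□□□□□
□□■■□□□
□□<■■□□
□□■■■□□
□□■■□□□
□□□□□□□
□□□□□□□
gen 15: □□□□□□□
□□□□□□□
□□■■□□□
□□□■■□□
□□v■■□□
□□■■□□□
□□□□□□□
□□□□□□□
gen 16: □□□□□□□
□□□□□□□
□□■■□□□
□□□■■□□
□□□>■□□
□□■■□□□
□□□□□□□
□□□□□□□
gen 17: □□□□□□□
□□□□□□□
□□■■□□□
□□□^■□□
□□□□■□□
□□■■□□□
□□□□□□□
□□□□□□□
gen 18: □□□□□□□
□□□□□□□
□□■■□□□
□□<□■□□
□□□□■□□
□□■■□□□
□□□□□□□
□□□□□□□
gen 19: □□□□□□□
□□□□□□□
□□^■□□□
□□■□■□□
□□□□■□□
□□■■□□□
□□□□□□□
□□□□□□□
gen 20: □□□□□□□
□□□□□□□
□<□■□□□
□□■□■□□
□□□□■□□
□□■■□□□
□□□□□□□
□□□□□□□
gen 21: □□□□□□□
□^□□□□□
□■□■□□□
□□■□■□□
□□□□■□□
□□■■□□□
□□□□□□□
□□□□□□□
gen 22: □□□□□□□
□■>□□□□
□■□■□□□
□□■□■□□
□□□□■□□
□□■■□□□
□□□□□□□
□□□□□□□
gen 23: □□□□□□□
□■■□□□□
□■v■□□□
□□■□■□□
□□□□■□□
□□■■□□□
□□□□□□□
□□□□□□□
gen 24: □□□□□□□
□■■□□□□
□<■■□□□
□□■□■□□
□□□□■□□
□□■■□□□
□□□□□□□
□□□□□□□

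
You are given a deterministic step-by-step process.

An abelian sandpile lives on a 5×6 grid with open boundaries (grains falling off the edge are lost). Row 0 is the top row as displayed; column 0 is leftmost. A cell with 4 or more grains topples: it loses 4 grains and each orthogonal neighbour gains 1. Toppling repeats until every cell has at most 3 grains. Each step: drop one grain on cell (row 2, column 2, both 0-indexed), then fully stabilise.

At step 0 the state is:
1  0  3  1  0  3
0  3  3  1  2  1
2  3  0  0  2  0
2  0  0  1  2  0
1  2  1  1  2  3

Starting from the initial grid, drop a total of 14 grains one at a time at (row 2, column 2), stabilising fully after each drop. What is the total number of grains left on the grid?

52

step 0: 1  0  3  1  0  3
0  3  3  1  2  1
2  3  0  0  2  0
2  0  0  1  2  0
1  2  1  1  2  3
step 1: 1  0  3  1  0  3
0  3  3  1  2  1
2  3  1  0  2  0
2  0  0  1  2  0
1  2  1  1  2  3
step 2: 1  0  3  1  0  3
0  3  3  1  2  1
2  3  2  0  2  0
2  0  0  1  2  0
1  2  1  1  2  3
step 3: 1  0  3  1  0  3
0  3  3  1  2  1
2  3  3  0  2  0
2  0  0  1  2  0
1  2  1  1  2  3
step 4: 1  2  0  2  0  3
1  1  2  2  2  1
3  1  2  1  2  0
2  1  1  1  2  0
1  2  1  1  2  3
step 5: 1  2  0  2  0  3
1  1  2  2  2  1
3  1  3  1  2  0
2  1  1  1  2  0
1  2  1  1  2  3
step 6: 1  2  0  2  0  3
1  1  3  2  2  1
3  2  0  2  2  0
2  1  2  1  2  0
1  2  1  1  2  3
step 7: 1  2  0  2  0  3
1  1  3  2  2  1
3  2  1  2  2  0
2  1  2  1  2  0
1  2  1  1  2  3
step 8: 1  2  0  2  0  3
1  1  3  2  2  1
3  2  2  2  2  0
2  1  2  1  2  0
1  2  1  1  2  3
step 9: 1  2  0  2  0  3
1  1  3  2  2  1
3  2  3  2  2  0
2  1  2  1  2  0
1  2  1  1  2  3
step 10: 1  2  1  2  0  3
1  2  0  3  2  1
3  3  1  3  2  0
2  1  3  1  2  0
1  2  1  1  2  3
step 11: 1  2  1  2  0  3
1  2  0  3  2  1
3  3  2  3  2  0
2  1  3  1  2  0
1  2  1  1  2  3
step 12: 1  2  1  2  0  3
1  2  0  3  2  1
3  3  3  3  2  0
2  1  3  1  2  0
1  2  1  1  2  3
step 13: 1  2  1  3  0  3
2  3  2  0  3  1
0  1  3  1  3  0
3  3  0  3  2  0
1  2  2  1  2  3
step 14: 1  2  1  3  0  3
2  3  3  0  3  1
0  2  0  2  3  0
3  3  1  3  2  0
1  2  2  1  2  3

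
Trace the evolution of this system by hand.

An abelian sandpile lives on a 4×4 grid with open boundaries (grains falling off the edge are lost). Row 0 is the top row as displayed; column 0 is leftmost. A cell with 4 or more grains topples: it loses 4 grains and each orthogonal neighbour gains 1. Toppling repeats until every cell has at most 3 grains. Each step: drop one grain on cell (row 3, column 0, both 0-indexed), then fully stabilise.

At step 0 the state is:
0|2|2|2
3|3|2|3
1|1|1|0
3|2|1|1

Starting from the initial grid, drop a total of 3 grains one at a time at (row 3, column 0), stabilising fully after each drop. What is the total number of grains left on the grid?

28

step 0: 0|2|2|2
3|3|2|3
1|1|1|0
3|2|1|1
step 1: 0|2|2|2
3|3|2|3
2|1|1|0
0|3|1|1
step 2: 0|2|2|2
3|3|2|3
2|1|1|0
1|3|1|1
step 3: 0|2|2|2
3|3|2|3
2|1|1|0
2|3|1|1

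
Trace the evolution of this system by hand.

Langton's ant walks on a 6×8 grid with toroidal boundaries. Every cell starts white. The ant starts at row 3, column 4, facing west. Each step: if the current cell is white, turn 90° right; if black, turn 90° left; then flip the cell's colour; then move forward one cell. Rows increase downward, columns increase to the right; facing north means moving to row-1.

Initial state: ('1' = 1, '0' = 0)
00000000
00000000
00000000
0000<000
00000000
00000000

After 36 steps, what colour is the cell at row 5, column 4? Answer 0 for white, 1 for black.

1

k=0  00000000
00000000
00000000
0000<000
00000000
00000000
k=1  00000000
00000000
0000^000
00001000
00000000
00000000
k=2  00000000
00000000
00001>00
00001000
00000000
00000000
k=3  00000000
00000000
00001100
00001v00
00000000
00000000
k=4  00000000
00000000
00001100
0000<100
00000000
00000000
k=5  00000000
00000000
00001100
00000100
0000v000
00000000
k=6  00000000
00000000
00001100
00000100
000<1000
00000000
k=7  00000000
00000000
00001100
000^0100
00011000
00000000
k=8  00000000
00000000
00001100
0001>100
00011000
00000000
k=9  00000000
00000000
00001100
00011100
0001v000
00000000
k=10  00000000
00000000
00001100
00011100
00010>00
00000000
k=11  00000000
00000000
00001100
00011100
00010100
00000v00
k=12  00000000
00000000
00001100
00011100
00010100
0000<100
k=13  00000000
00000000
00001100
00011100
0001^100
00001100
k=14  00000000
00000000
00001100
00011100
00011>00
00001100
k=15  00000000
00000000
00001100
00011^00
00011000
00001100
k=16  00000000
00000000
00001100
0001<000
00011000
00001100
k=17  00000000
00000000
00001100
00010000
0001v000
00001100
k=18  00000000
00000000
00001100
00010000
00010>00
00001100
k=19  00000000
00000000
00001100
00010000
00010100
00001v00
k=20  00000000
00000000
00001100
00010000
00010100
000010>0
k=21  000000v0
00000000
00001100
00010000
00010100
00001010
k=22  00000<10
00000000
00001100
00010000
00010100
00001010
k=23  00000110
00000000
00001100
00010000
00010100
00001^10
k=24  00000110
00000000
00001100
00010000
00010100
000011>0
k=25  00000110
00000000
00001100
00010000
000101^0
00001100
k=26  00000110
00000000
00001100
00010000
0001011>
00001100
k=27  00000110
00000000
00001100
00010000
00010111
0000110v
k=28  00000110
00000000
00001100
00010000
00010111
000011<1
k=29  00000110
00000000
00001100
00010000
000101^1
00001111
k=30  00000110
00000000
00001100
00010000
00010<01
00001111
k=31  00000110
00000000
00001100
00010000
00010001
00001v11
k=32  00000110
00000000
00001100
00010000
00010001
000010>1
k=33  00000110
00000000
00001100
00010000
000100^1
00001001
k=34  00000110
00000000
00001100
00010000
0001001>
00001001
k=35  00000110
00000000
00001100
0001000^
00010010
00001001
k=36  00000110
00000000
00001100
>0010001
00010010
00001001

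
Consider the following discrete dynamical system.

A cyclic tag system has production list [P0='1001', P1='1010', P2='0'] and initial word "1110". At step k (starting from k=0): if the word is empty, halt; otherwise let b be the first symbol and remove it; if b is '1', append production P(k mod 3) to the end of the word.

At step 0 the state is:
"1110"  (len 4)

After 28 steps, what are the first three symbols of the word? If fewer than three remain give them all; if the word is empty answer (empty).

step 0: "1110"  (len 4)
step 1: "1101001"  (len 7)
step 2: "1010011010"  (len 10)
step 3: "0100110100"  (len 10)
step 4: "100110100"  (len 9)
step 5: "001101001010"  (len 12)
step 6: "01101001010"  (len 11)
step 7: "1101001010"  (len 10)
step 8: "1010010101010"  (len 13)
step 9: "0100101010100"  (len 13)
step 10: "100101010100"  (len 12)
step 11: "001010101001010"  (len 15)
step 12: "01010101001010"  (len 14)
step 13: "1010101001010"  (len 13)
step 14: "0101010010101010"  (len 16)
step 15: "101010010101010"  (len 15)
step 16: "010100101010101001"  (len 18)
step 17: "10100101010101001"  (len 17)
step 18: "01001010101010010"  (len 17)
step 19: "1001010101010010"  (len 16)
step 20: "0010101010100101010"  (len 19)
step 21: "010101010100101010"  (len 18)
step 22: "10101010100101010"  (len 17)
step 23: "01010101001010101010"  (len 20)
step 24: "1010101001010101010"  (len 19)
step 25: "0101010010101010101001"  (len 22)
step 26: "101010010101010101001"  (len 21)
step 27: "010100101010101010010"  (len 21)
step 28: "10100101010101010010"  (len 20)

101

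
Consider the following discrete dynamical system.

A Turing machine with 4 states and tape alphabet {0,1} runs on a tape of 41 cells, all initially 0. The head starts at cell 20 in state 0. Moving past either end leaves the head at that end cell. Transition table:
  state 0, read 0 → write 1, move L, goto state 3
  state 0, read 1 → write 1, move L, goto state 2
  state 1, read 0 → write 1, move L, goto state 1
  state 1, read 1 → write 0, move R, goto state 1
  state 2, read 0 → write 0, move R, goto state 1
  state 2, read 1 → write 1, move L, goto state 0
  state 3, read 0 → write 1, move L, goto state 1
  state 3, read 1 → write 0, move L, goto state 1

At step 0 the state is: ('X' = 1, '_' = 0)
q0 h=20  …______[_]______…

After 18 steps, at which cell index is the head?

2

k=0  q0 h=20  …______[_]______…
k=1  q3 h=19  …______[_]X_____…
k=2  q1 h=18  …______[_]XX____…
k=3  q1 h=17  …______[_]XXX___…
k=4  q1 h=16  …______[_]XXXX__…
k=5  q1 h=15  …______[_]XXXXX_…
k=6  q1 h=14  …______[_]XXXXXX…
k=7  q1 h=13  …______[_]XXXXXX…
k=8  q1 h=12  …______[_]XXXXXX…
k=9  q1 h=11  …______[_]XXXXXX…
k=10  q1 h=10  …______[_]XXXXXX…
k=11  q1 h= 9  …______[_]XXXXXX…
k=12  q1 h= 8  …______[_]XXXXXX…
k=13  q1 h= 7  …______[_]XXXXXX…
k=14  q1 h= 6  |______[_]XXXXXX…
k=15  q1 h= 5  |_____[_]XXXXXX…
k=16  q1 h= 4  |____[_]XXXXXX…
k=17  q1 h= 3  |___[_]XXXXXX…
k=18  q1 h= 2  |__[_]XXXXXX…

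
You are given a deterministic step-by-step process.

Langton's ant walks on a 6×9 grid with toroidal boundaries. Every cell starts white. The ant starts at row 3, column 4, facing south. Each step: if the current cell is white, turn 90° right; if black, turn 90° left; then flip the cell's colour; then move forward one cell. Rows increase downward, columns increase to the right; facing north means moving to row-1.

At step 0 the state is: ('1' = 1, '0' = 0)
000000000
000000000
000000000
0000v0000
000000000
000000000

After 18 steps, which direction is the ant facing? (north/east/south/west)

north

[0] 000000000
000000000
000000000
0000v0000
000000000
000000000
[1] 000000000
000000000
000000000
000<10000
000000000
000000000
[2] 000000000
000000000
000^00000
000110000
000000000
000000000
[3] 000000000
000000000
0001>0000
000110000
000000000
000000000
[4] 000000000
000000000
000110000
0001v0000
000000000
000000000
[5] 000000000
000000000
000110000
00010>000
000000000
000000000
[6] 000000000
000000000
000110000
000101000
00000v000
000000000
[7] 000000000
000000000
000110000
000101000
0000<1000
000000000
[8] 000000000
000000000
000110000
0001^1000
000011000
000000000
[9] 000000000
000000000
000110000
00011>000
000011000
000000000
[10] 000000000
000000000
00011^000
000110000
000011000
000000000
[11] 000000000
000000000
000111>00
000110000
000011000
000000000
[12] 000000000
000000000
000111100
000110v00
000011000
000000000
[13] 000000000
000000000
000111100
00011<100
000011000
000000000
[14] 000000000
000000000
00011^100
000111100
000011000
000000000
[15] 000000000
000000000
0001<0100
000111100
000011000
000000000
[16] 000000000
000000000
000100100
0001v1100
000011000
000000000
[17] 000000000
000000000
000100100
00010>100
000011000
000000000
[18] 000000000
000000000
00010^100
000100100
000011000
000000000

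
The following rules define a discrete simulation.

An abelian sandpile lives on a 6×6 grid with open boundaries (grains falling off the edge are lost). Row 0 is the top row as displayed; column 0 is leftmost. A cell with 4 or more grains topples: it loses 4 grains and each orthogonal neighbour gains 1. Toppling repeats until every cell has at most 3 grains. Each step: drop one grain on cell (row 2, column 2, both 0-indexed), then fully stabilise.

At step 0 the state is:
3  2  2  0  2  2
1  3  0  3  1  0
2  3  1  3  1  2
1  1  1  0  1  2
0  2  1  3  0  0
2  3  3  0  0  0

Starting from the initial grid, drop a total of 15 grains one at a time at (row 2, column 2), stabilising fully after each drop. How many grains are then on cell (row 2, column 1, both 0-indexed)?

t=0: 3  2  2  0  2  2
1  3  0  3  1  0
2  3  1  3  1  2
1  1  1  0  1  2
0  2  1  3  0  0
2  3  3  0  0  0
t=1: 3  2  2  0  2  2
1  3  0  3  1  0
2  3  2  3  1  2
1  1  1  0  1  2
0  2  1  3  0  0
2  3  3  0  0  0
t=2: 3  2  2  0  2  2
1  3  0  3  1  0
2  3  3  3  1  2
1  1  1  0  1  2
0  2  1  3  0  0
2  3  3  0  0  0
t=3: 3  3  2  1  2  2
2  0  3  0  2  0
3  1  2  1  2  2
1  2  2  1  1  2
0  2  1  3  0  0
2  3  3  0  0  0
t=4: 3  3  2  1  2  2
2  0  3  0  2  0
3  1  3  1  2  2
1  2  2  1  1  2
0  2  1  3  0  0
2  3  3  0  0  0
t=5: 3  3  3  1  2  2
2  1  0  1  2  0
3  2  1  2  2  2
1  2  3  1  1  2
0  2  1  3  0  0
2  3  3  0  0  0
t=6: 3  3  3  1  2  2
2  1  0  1  2  0
3  2  2  2  2  2
1  2  3  1  1  2
0  2  1  3  0  0
2  3  3  0  0  0
t=7: 3  3  3  1  2  2
2  1  0  1  2  0
3  2  3  2  2  2
1  2  3  1  1  2
0  2  1  3  0  0
2  3  3  0  0  0
t=8: 3  3  3  1  2  2
2  1  1  1  2  0
3  3  1  3  2  2
1  3  0  2  1  2
0  2  2  3  0  0
2  3  3  0  0  0
t=9: 3  3  3  1  2  2
2  1  1  1  2  0
3  3  2  3  2  2
1  3  0  2  1  2
0  2  2  3  0  0
2  3  3  0  0  0
t=10: 3  3  3  1  2  2
2  1  1  1  2  0
3  3  3  3  2  2
1  3  0  2  1  2
0  2  2  3  0  0
2  3  3  0  0  0
t=11: 3  3  3  1  2  2
3  2  2  2  2  0
0  2  2  0  3  2
3  0  2  3  1  2
0  3  2  3  0  0
2  3  3  0  0  0
t=12: 3  3  3  1  2  2
3  2  2  2  2  0
0  2  3  0  3  2
3  0  2  3  1  2
0  3  2  3  0  0
2  3  3  0  0  0
t=13: 3  3  3  1  2  2
3  2  3  2  2  0
0  3  0  1  3  2
3  0  3  3  1  2
0  3  2  3  0  0
2  3  3  0  0  0
t=14: 3  3  3  1  2  2
3  2  3  2  2  0
0  3  1  1  3  2
3  0  3  3  1  2
0  3  2  3  0  0
2  3  3  0  0  0
t=15: 3  3  3  1  2  2
3  2  3  2  2  0
0  3  2  1  3  2
3  0  3  3  1  2
0  3  2  3  0  0
2  3  3  0  0  0

3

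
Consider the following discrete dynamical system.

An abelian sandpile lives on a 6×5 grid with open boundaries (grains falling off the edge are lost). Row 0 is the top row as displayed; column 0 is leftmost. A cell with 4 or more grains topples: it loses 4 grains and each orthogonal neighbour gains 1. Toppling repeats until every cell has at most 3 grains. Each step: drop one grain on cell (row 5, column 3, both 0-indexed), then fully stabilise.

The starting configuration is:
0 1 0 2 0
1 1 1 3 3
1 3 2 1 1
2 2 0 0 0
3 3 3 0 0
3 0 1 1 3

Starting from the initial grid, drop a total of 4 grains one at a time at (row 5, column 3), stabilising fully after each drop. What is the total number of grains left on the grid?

42

step 0: 0 1 0 2 0
1 1 1 3 3
1 3 2 1 1
2 2 0 0 0
3 3 3 0 0
3 0 1 1 3
step 1: 0 1 0 2 0
1 1 1 3 3
1 3 2 1 1
2 2 0 0 0
3 3 3 0 0
3 0 1 2 3
step 2: 0 1 0 2 0
1 1 1 3 3
1 3 2 1 1
2 2 0 0 0
3 3 3 0 0
3 0 1 3 3
step 3: 0 1 0 2 0
1 1 1 3 3
1 3 2 1 1
2 2 0 0 0
3 3 3 1 1
3 0 2 1 0
step 4: 0 1 0 2 0
1 1 1 3 3
1 3 2 1 1
2 2 0 0 0
3 3 3 1 1
3 0 2 2 0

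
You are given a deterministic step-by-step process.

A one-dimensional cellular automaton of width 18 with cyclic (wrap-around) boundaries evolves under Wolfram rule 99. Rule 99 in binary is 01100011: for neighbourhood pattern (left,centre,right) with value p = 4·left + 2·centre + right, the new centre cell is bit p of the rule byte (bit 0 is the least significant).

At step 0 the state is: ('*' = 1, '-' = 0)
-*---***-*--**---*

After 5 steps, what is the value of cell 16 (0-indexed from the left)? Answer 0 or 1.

step 0: -*---***-*--**---*
step 1: *--**--**--*-*-**-
step 2: --*-*-*-*-*-*-*-**
step 3: -*-*-*-*-*-*-*-*-*
step 4: *-*-*-*-*-*-*-*-*-
step 5: -*-*-*-*-*-*-*-*-*

0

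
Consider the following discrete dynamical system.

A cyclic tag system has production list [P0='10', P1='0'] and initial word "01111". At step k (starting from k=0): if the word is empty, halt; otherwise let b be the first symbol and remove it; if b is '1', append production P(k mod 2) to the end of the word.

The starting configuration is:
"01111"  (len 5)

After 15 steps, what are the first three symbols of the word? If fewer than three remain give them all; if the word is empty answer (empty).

(empty)

[0] "01111"  (len 5)
[1] "1111"  (len 4)
[2] "1110"  (len 4)
[3] "11010"  (len 5)
[4] "10100"  (len 5)
[5] "010010"  (len 6)
[6] "10010"  (len 5)
[7] "001010"  (len 6)
[8] "01010"  (len 5)
[9] "1010"  (len 4)
[10] "0100"  (len 4)
[11] "100"  (len 3)
[12] "000"  (len 3)
[13] "00"  (len 2)
[14] "0"  (len 1)
[15] (halted — word empty)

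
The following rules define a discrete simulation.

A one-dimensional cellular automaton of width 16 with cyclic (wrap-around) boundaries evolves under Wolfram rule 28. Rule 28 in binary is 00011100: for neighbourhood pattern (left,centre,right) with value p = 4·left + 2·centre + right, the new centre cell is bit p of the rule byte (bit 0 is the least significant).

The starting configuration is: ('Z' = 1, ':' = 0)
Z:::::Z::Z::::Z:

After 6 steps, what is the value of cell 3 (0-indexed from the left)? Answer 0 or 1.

0

k=0  Z:::::Z::Z::::Z:
k=1  ZZ::::ZZ:ZZ:::Z:
k=2  Z:Z:::Z::Z:Z::Z:
k=3  Z:ZZ::ZZ:Z:ZZ:Z:
k=4  Z:Z:Z:Z::Z:Z::Z:
k=5  Z:Z:Z:ZZ:Z:ZZ:Z:
k=6  Z:Z:Z:Z::Z:Z::Z:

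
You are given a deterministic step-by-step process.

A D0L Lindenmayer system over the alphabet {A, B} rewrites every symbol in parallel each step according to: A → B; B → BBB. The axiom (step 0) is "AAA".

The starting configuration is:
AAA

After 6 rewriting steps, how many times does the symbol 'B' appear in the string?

729

step 0: AAA
step 1: BBB
step 2: BBBBBBBBB
step 3: BBBBBBBBBBBBBBBBBBBBBBBBBBB
step 4: BBBBBBBBBBBBBBBBBBBBBBBBBBBBBBBBBBBBBBBBBBBBBBBBBBBBBBBBBBBBBBBBBBBBBBBBBBBBBBBBB
step 5: BBBBBBBBBBBBBBBBBBBBBBBBBBBBBBBBBBBBBBBBBBBBBBBBBBBBBBBBBB…BBBBBBBBBBBBBBBBBBBBBBBBBBBBBBBBBBBBBBBBBBBBBBBBBBBBBBBBBB  (len 243)
step 6: BBBBBBBBBBBBBBBBBBBBBBBBBBBBBBBBBBBBBBBBBBBBBBBBBBBBBBBBBB…BBBBBBBBBBBBBBBBBBBBBBBBBBBBBBBBBBBBBBBBBBBBBBBBBBBBBBBBBB  (len 729)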